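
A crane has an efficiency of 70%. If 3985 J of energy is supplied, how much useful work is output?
W_out = η·W_in = 0.7·3985 = 2789.5 J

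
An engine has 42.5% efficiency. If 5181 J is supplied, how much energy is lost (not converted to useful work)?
W_lost = W_in(1 − η) = 5181·(1 − 0.425) = 2979 J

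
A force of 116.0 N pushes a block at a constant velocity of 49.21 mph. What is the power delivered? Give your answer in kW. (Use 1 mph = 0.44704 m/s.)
Convert to SI: F = 116.0 N, v = 21.9988 m/s
P = Fv = (116.0)(21.9988) = 2551.87 W = 2.552 kW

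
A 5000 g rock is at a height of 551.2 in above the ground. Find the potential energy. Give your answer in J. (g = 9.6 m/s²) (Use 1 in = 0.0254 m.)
Convert to SI: m = 5.0 kg, h = 14.0005 m
PE = mgh = (5.0)(9.6)(14.0005) = 672.0 J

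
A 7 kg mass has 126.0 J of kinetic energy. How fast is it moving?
v = √(2·KE/m) = √(2·126.0/7) = 6.0 m/s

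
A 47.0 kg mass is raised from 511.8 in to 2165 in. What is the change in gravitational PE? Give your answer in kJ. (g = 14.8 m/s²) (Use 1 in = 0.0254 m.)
Convert to SI: m = 47.0 kg, Δh = 41.9913 m
ΔPE = mgΔh = (47.0)(14.8)(41.9913) = 29209.1 J = 29.21 kJ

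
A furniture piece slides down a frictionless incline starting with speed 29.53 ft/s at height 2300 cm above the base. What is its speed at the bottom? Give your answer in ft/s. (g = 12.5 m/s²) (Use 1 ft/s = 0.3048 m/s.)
Convert to SI: v₀ = 9.00074 m/s, h = 23.0 m
½mv₀² + mgh = ½mv² ⇒ v = √(v₀² + 2gh) = √(9.00074² + 2·12.5·23.0) = 25.6128 m/s = 84.03 ft/s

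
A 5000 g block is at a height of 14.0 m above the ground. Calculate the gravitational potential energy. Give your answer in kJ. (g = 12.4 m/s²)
Convert to SI: m = 5.0 kg, h = 14.0 m
PE = mgh = (5.0)(12.4)(14.0) = 868.0 J = 0.868 kJ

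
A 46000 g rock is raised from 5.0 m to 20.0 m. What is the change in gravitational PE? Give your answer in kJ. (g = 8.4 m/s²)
Convert to SI: m = 46.0 kg, Δh = 15.0 m
ΔPE = mgΔh = (46.0)(8.4)(15.0) = 5796.0 J = 5.796 kJ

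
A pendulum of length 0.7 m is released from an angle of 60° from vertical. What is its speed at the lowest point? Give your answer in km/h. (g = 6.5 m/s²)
h = L(1 − cosθ) = 0.7(1 − cos60°) = 0.35 m
v = √(2gh) = √(2·6.5·0.35) = 2.13307 m/s = 7.679 km/h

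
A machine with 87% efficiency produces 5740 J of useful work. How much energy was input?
W_in = W_out/η = 5740/0.87 = 6598 J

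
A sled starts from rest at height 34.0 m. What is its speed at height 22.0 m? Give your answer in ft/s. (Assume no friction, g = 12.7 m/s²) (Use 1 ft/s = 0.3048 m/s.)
mgh₁ = mgh₂ + ½mv² ⇒ v = √(2g(h₁−h₂)) = √(2·12.7·12.0) = 17.4585 m/s = 57.28 ft/s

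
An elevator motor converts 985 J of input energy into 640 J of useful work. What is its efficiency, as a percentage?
η = W_out/W_in = 640/985 = 64.97%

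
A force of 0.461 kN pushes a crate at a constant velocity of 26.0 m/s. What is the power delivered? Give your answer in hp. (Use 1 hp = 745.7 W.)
Convert to SI: F = 461.0 N, v = 26.0 m/s
P = Fv = (461.0)(26.0) = 11986.0 W = 16.07 hp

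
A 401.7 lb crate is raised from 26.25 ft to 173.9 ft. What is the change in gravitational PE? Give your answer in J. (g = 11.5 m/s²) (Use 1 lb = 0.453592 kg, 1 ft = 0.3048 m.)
Convert to SI: m = 182.208 kg, Δh = 45.0037 m
ΔPE = mgΔh = (182.208)(11.5)(45.0037) = 94300 J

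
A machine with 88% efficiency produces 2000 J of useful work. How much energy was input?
W_in = W_out/η = 2000/0.88 = 2273 J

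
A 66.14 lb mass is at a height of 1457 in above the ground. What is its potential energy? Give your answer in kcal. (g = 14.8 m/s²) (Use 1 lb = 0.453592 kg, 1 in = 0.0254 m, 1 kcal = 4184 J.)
Convert to SI: m = 30.0006 kg, h = 37.0078 m
PE = mgh = (30.0006)(14.8)(37.0078) = 16431.8 J = 3.927 kcal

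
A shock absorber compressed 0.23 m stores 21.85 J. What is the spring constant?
k = 2·PE/x² = 2·21.85/(0.23)² = 826.1 N/m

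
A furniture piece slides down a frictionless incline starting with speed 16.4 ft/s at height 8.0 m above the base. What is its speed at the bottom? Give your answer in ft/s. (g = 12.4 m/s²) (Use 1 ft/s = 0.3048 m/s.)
Convert to SI: v₀ = 4.99872 m/s, h = 8.0 m
½mv₀² + mgh = ½mv² ⇒ v = √(v₀² + 2gh) = √(4.99872² + 2·12.4·8.0) = 14.9461 m/s = 49.04 ft/s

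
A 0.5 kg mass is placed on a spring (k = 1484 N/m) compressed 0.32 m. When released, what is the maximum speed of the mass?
½kx² = ½mv² ⇒ v = x√(k/m) = (0.32)√(1484/0.5) = 17.43 m/s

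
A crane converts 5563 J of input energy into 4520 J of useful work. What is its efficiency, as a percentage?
η = W_out/W_in = 4520/5563 = 81.25%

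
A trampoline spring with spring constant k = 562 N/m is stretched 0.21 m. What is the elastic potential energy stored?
PE = ½kx² = ½(562)(0.21)² = 12.39 J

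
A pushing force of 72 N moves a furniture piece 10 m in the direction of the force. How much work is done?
W = F·d = (72)(10) = 720.0 J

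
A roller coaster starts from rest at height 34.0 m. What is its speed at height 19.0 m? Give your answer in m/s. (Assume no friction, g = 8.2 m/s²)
mgh₁ = mgh₂ + ½mv² ⇒ v = √(2g(h₁−h₂)) = √(2·8.2·15.0) = 15.68 m/s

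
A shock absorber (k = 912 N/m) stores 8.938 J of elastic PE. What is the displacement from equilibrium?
x = √(2·PE/k) = √(2·8.938/912) = 0.14 m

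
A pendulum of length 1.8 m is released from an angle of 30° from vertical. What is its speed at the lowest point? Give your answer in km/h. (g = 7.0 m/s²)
h = L(1 − cosθ) = 1.8(1 − cos30°) = 0.241154 m
v = √(2gh) = √(2·7.0·0.241154) = 1.83743 m/s = 6.615 km/h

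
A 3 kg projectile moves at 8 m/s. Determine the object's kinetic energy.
KE = ½mv² = ½(3)(8)² = 96.0 J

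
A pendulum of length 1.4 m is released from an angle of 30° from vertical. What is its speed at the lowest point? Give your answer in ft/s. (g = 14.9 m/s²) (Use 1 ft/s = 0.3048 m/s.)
h = L(1 − cosθ) = 1.4(1 − cos30°) = 0.187564 m
v = √(2gh) = √(2·14.9·0.187564) = 2.3642 m/s = 7.757 ft/s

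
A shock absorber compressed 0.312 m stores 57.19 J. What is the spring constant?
k = 2·PE/x² = 2·57.19/(0.312)² = 1175 N/m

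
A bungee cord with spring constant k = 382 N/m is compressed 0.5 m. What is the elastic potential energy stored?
PE = ½kx² = ½(382)(0.5)² = 47.75 J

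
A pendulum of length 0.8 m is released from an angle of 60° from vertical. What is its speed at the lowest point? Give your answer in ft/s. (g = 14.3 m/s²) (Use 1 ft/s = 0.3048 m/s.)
h = L(1 − cosθ) = 0.8(1 − cos60°) = 0.4 m
v = √(2gh) = √(2·14.3·0.4) = 3.38231 m/s = 11.1 ft/s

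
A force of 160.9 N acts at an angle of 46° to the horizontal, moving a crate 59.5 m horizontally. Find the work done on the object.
W = F·d·cosθ = (160.9)(59.5)cos(46°) = 6650 J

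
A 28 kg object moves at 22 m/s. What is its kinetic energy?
KE = ½mv² = ½(28)(22)² = 6776.0 J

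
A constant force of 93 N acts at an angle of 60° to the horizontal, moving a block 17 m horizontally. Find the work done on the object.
W = F·d·cosθ = (93)(17)cos(60°) = 790.5 J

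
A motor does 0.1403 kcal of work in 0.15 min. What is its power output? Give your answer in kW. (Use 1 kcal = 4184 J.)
Convert to SI: W = 587.015 J, t = 9.0 s
P = W/t = 587.015/9.0 = 65.2239 W = 0.06522 kW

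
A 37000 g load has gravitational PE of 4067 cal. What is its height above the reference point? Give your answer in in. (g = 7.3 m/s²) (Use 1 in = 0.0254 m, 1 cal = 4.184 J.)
Convert to SI: m = 37.0 kg, PE = 17016.3 J
h = PE/(mg) = 17016.3/(37.0·7.3) = 63.0001 m = 2480 in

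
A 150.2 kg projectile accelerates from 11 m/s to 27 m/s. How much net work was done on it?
W = ΔKE = ½m(v₂² − v₁²) = ½(150.2)(27² − 11²) = 45660.8 J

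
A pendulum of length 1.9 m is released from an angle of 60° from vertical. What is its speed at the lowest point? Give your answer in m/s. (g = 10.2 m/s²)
h = L(1 − cosθ) = 1.9(1 − cos60°) = 0.95 m
v = √(2gh) = √(2·10.2·0.95) = 4.402 m/s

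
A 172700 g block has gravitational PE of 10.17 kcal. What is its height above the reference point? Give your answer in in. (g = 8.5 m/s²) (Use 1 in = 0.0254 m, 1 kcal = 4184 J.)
Convert to SI: m = 172.7 kg, PE = 42551.3 J
h = PE/(mg) = 42551.3/(172.7·8.5) = 28.9869 m = 1141 in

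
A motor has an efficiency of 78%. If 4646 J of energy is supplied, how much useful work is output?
W_out = η·W_in = 0.78·4646 = 3623.88 J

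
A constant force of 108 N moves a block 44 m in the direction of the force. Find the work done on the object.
W = F·d = (108)(44) = 4752 J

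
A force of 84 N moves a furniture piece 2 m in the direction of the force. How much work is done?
W = F·d = (84)(2) = 168.0 J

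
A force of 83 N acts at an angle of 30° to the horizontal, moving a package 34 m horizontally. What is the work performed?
W = F·d·cosθ = (83)(34)cos(30°) = 2444 J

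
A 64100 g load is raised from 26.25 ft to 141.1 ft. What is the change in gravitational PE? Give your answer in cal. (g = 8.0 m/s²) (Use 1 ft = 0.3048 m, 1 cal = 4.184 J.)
Convert to SI: m = 64.1 kg, Δh = 35.0063 m
ΔPE = mgΔh = (64.1)(8.0)(35.0063) = 17951.2 J = 4290 cal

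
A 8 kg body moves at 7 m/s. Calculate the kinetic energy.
KE = ½mv² = ½(8)(7)² = 196.0 J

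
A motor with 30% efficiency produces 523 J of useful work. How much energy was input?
W_in = W_out/η = 523/0.3 = 1743 J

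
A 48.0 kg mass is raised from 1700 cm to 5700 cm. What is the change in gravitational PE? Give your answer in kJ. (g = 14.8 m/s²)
Convert to SI: m = 48.0 kg, Δh = 40.0 m
ΔPE = mgΔh = (48.0)(14.8)(40.0) = 28416.0 J = 28.42 kJ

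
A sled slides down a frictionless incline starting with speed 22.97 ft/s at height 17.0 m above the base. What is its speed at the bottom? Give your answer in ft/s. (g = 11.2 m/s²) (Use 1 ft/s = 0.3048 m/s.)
Convert to SI: v₀ = 7.00126 m/s, h = 17.0 m
½mv₀² + mgh = ½mv² ⇒ v = √(v₀² + 2gh) = √(7.00126² + 2·11.2·17.0) = 20.732 m/s = 68.02 ft/s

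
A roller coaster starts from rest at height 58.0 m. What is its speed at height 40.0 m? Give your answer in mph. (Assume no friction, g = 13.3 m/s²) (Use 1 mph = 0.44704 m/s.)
mgh₁ = mgh₂ + ½mv² ⇒ v = √(2g(h₁−h₂)) = √(2·13.3·18.0) = 21.8815 m/s = 48.95 mph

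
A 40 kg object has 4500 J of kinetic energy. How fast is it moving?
v = √(2·KE/m) = √(2·4500/40) = 15.0 m/s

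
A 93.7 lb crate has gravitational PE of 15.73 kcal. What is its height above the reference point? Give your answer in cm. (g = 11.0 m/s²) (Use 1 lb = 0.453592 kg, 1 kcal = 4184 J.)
Convert to SI: m = 42.5016 kg, PE = 65814.3 J
h = PE/(mg) = 65814.3/(42.5016·11.0) = 140.774 m = 14080 cm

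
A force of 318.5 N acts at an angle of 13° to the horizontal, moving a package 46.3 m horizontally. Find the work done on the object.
W = F·d·cosθ = (318.5)(46.3)cos(13°) = 14370 J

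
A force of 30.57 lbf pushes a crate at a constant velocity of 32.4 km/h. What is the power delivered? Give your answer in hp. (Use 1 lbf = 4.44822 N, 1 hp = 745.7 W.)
Convert to SI: F = 135.982 N, v = 9.0 m/s
P = Fv = (135.982)(9.0) = 1223.84 W = 1.641 hp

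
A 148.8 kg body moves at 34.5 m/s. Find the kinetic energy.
KE = ½mv² = ½(148.8)(34.5)² = 88550 J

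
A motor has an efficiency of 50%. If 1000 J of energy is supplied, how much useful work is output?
W_out = η·W_in = 0.5·1000 = 500.0 J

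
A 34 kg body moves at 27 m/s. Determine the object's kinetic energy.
KE = ½mv² = ½(34)(27)² = 12393.0 J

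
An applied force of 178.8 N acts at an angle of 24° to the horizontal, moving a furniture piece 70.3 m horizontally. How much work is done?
W = F·d·cosθ = (178.8)(70.3)cos(24°) = 11480 J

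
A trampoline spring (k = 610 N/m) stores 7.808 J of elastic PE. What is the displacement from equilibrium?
x = √(2·PE/k) = √(2·7.808/610) = 0.16 m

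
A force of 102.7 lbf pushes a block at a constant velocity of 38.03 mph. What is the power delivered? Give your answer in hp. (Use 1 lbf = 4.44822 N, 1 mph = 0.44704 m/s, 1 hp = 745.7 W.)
Convert to SI: F = 456.832 N, v = 17.0009 m/s
P = Fv = (456.832)(17.0009) = 7766.57 W = 10.42 hp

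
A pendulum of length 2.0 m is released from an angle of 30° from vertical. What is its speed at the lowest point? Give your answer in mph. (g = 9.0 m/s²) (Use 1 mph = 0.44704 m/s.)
h = L(1 − cosθ) = 2.0(1 − cos30°) = 0.267949 m
v = √(2gh) = √(2·9.0·0.267949) = 2.19615 m/s = 4.913 mph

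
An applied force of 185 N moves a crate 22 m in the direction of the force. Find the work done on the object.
W = F·d = (185)(22) = 4070 J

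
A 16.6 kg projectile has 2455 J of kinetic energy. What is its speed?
v = √(2·KE/m) = √(2·2455/16.6) = 17.2 m/s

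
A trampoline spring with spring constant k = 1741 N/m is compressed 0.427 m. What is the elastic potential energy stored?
PE = ½kx² = ½(1741)(0.427)² = 158.7 J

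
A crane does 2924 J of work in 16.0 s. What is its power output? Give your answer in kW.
P = W/t = 2924.0/16.0 = 182.75 W = 0.1828 kW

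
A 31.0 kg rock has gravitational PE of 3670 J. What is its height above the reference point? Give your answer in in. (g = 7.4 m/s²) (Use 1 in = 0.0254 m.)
h = PE/(mg) = 3670.0/(31.0·7.4) = 15.9983 m = 629.9 in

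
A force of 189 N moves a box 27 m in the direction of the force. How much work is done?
W = F·d = (189)(27) = 5103 J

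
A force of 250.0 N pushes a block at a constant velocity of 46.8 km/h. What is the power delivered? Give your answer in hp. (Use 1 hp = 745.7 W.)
Convert to SI: F = 250.0 N, v = 13.0 m/s
P = Fv = (250.0)(13.0) = 3250.0 W = 4.358 hp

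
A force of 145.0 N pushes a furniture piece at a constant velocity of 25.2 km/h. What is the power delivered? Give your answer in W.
Convert to SI: F = 145.0 N, v = 7.0 m/s
P = Fv = (145.0)(7.0) = 1015 W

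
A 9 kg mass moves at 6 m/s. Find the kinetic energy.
KE = ½mv² = ½(9)(6)² = 162.0 J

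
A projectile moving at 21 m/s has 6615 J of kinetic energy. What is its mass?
m = 2·KE/v² = 2·6615/(21)² = 30.0 kg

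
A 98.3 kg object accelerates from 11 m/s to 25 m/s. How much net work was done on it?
W = ΔKE = ½m(v₂² − v₁²) = ½(98.3)(25² − 11²) = 24771.6 J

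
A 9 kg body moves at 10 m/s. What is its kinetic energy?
KE = ½mv² = ½(9)(10)² = 450.0 J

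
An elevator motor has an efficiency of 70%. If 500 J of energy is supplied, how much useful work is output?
W_out = η·W_in = 0.7·500 = 350.0 J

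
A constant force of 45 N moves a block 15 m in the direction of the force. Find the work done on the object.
W = F·d = (45)(15) = 675.0 J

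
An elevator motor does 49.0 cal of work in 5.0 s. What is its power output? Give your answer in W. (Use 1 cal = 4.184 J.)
Convert to SI: W = 205.016 J, t = 5.0 s
P = W/t = 205.016/5.0 = 41.0 W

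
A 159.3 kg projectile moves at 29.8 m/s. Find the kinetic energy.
KE = ½mv² = ½(159.3)(29.8)² = 70730 J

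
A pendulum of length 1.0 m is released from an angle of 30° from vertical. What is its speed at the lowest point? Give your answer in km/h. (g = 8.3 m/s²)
h = L(1 − cosθ) = 1.0(1 − cos30°) = 0.133975 m
v = √(2gh) = √(2·8.3·0.133975) = 1.4913 m/s = 5.369 km/h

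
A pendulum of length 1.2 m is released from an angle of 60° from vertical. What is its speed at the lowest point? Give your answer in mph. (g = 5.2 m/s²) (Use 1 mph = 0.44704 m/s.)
h = L(1 − cosθ) = 1.2(1 − cos60°) = 0.6 m
v = √(2gh) = √(2·5.2·0.6) = 2.498 m/s = 5.588 mph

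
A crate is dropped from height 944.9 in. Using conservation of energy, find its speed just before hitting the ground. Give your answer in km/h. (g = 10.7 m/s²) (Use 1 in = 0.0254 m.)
Convert to SI: h = 24.0005 m
mgh = ½mv² ⇒ v = √(2gh) = √(2·10.7·24.0005) = 22.663 m/s = 81.59 km/h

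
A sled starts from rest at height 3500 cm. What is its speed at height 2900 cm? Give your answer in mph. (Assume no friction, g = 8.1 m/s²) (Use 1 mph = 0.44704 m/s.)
Convert to SI: h₁−h₂ = 6.0 m
mgh₁ = mgh₂ + ½mv² ⇒ v = √(2g(h₁−h₂)) = √(2·8.1·6.0) = 9.85901 m/s = 22.05 mph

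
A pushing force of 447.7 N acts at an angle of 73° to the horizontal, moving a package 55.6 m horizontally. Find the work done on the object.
W = F·d·cosθ = (447.7)(55.6)cos(73°) = 7278 J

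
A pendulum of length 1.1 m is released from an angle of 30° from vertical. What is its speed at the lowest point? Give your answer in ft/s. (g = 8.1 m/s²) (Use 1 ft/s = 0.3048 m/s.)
h = L(1 − cosθ) = 1.1(1 − cos30°) = 0.147372 m
v = √(2gh) = √(2·8.1·0.147372) = 1.54513 m/s = 5.069 ft/s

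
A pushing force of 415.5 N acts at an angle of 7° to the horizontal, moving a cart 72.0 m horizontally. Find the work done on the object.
W = F·d·cosθ = (415.5)(72.0)cos(7°) = 29690 J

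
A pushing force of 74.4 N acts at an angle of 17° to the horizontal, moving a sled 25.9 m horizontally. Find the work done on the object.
W = F·d·cosθ = (74.4)(25.9)cos(17°) = 1843 J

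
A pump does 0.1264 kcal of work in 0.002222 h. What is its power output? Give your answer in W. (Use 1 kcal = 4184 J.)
Convert to SI: W = 528.858 J, t = 7.9992 s
P = W/t = 528.858/7.9992 = 66.11 W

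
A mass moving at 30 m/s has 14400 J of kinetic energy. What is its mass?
m = 2·KE/v² = 2·14400/(30)² = 32.0 kg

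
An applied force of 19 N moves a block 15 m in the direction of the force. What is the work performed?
W = F·d = (19)(15) = 285.0 J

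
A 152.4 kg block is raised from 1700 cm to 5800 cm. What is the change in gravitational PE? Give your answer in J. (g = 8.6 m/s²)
Convert to SI: m = 152.4 kg, Δh = 41.0 m
ΔPE = mgΔh = (152.4)(8.6)(41.0) = 53740 J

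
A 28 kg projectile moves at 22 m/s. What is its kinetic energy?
KE = ½mv² = ½(28)(22)² = 6776.0 J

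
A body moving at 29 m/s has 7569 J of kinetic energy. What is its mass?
m = 2·KE/v² = 2·7569/(29)² = 18.0 kg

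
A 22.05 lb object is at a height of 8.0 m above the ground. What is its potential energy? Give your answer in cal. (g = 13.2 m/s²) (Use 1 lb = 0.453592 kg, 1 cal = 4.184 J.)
Convert to SI: m = 10.0017 kg, h = 8.0 m
PE = mgh = (10.0017)(13.2)(8.0) = 1056.18 J = 252.4 cal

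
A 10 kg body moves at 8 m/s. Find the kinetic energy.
KE = ½mv² = ½(10)(8)² = 320.0 J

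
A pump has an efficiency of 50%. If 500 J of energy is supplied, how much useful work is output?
W_out = η·W_in = 0.5·500 = 250.0 J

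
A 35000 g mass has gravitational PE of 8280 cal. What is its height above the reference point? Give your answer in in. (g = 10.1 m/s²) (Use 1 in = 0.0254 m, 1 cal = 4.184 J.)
Convert to SI: m = 35.0 kg, PE = 34643.5 J
h = PE/(mg) = 34643.5/(35.0·10.1) = 98.0015 m = 3858 in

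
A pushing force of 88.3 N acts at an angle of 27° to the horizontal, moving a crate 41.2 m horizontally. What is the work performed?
W = F·d·cosθ = (88.3)(41.2)cos(27°) = 3241 J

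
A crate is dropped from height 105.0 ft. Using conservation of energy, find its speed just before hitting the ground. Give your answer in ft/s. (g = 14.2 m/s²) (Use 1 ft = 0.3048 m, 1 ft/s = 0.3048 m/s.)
Convert to SI: h = 32.004 m
mgh = ½mv² ⇒ v = √(2gh) = √(2·14.2·32.004) = 30.1482 m/s = 98.91 ft/s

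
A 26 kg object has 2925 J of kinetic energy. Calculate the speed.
v = √(2·KE/m) = √(2·2925/26) = 15.0 m/s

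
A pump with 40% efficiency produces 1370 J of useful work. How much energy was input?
W_in = W_out/η = 1370/0.4 = 3425 J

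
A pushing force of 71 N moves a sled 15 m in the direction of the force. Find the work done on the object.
W = F·d = (71)(15) = 1065 J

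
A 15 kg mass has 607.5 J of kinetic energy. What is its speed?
v = √(2·KE/m) = √(2·607.5/15) = 9.0 m/s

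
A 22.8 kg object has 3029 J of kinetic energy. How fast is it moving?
v = √(2·KE/m) = √(2·3029/22.8) = 16.3 m/s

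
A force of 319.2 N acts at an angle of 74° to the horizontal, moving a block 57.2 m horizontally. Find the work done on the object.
W = F·d·cosθ = (319.2)(57.2)cos(74°) = 5033 J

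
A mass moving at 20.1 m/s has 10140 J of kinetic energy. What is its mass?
m = 2·KE/v² = 2·10140/(20.1)² = 50.2 kg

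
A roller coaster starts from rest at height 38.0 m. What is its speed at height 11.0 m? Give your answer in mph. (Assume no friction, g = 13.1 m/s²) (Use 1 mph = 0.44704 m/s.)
mgh₁ = mgh₂ + ½mv² ⇒ v = √(2g(h₁−h₂)) = √(2·13.1·27.0) = 26.597 m/s = 59.5 mph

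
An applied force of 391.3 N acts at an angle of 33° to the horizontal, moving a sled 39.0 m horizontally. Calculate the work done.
W = F·d·cosθ = (391.3)(39.0)cos(33°) = 12800 J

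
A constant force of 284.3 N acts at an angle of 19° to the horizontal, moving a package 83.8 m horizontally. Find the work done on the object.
W = F·d·cosθ = (284.3)(83.8)cos(19°) = 22530 J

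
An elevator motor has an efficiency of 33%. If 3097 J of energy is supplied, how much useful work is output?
W_out = η·W_in = 0.33·3097 = 1022.01 J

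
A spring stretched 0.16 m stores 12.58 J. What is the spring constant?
k = 2·PE/x² = 2·12.58/(0.16)² = 982.8 N/m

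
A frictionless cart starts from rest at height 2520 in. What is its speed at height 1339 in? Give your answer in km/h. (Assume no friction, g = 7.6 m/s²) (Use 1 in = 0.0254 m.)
Convert to SI: h₁−h₂ = 29.9974 m
mgh₁ = mgh₂ + ½mv² ⇒ v = √(2g(h₁−h₂)) = √(2·7.6·29.9974) = 21.3532 m/s = 76.87 km/h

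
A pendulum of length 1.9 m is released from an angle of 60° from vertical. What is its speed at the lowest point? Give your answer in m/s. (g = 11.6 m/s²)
h = L(1 − cosθ) = 1.9(1 − cos60°) = 0.95 m
v = √(2gh) = √(2·11.6·0.95) = 4.695 m/s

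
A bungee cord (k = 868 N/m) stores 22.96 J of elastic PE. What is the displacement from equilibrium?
x = √(2·PE/k) = √(2·22.96/868) = 0.23 m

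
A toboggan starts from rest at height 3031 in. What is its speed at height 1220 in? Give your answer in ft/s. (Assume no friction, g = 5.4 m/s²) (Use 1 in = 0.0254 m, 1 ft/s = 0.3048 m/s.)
Convert to SI: h₁−h₂ = 45.9994 m
mgh₁ = mgh₂ + ½mv² ⇒ v = √(2g(h₁−h₂)) = √(2·5.4·45.9994) = 22.2889 m/s = 73.13 ft/s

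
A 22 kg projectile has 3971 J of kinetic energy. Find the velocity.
v = √(2·KE/m) = √(2·3971/22) = 19.0 m/s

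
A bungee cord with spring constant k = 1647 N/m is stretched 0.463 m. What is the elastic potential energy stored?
PE = ½kx² = ½(1647)(0.463)² = 176.5 J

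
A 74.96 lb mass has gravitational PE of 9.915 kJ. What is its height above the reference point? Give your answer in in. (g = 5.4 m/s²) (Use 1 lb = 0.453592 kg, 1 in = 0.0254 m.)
Convert to SI: m = 34.0013 kg, PE = 9915.0 J
h = PE/(mg) = 9915.0/(34.0013·5.4) = 54.0013 m = 2126 in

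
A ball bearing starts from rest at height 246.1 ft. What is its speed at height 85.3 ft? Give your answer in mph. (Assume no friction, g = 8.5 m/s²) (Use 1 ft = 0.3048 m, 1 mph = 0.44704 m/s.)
Convert to SI: h₁−h₂ = 49.0118 m
mgh₁ = mgh₂ + ½mv² ⇒ v = √(2g(h₁−h₂)) = √(2·8.5·49.0118) = 28.8652 m/s = 64.57 mph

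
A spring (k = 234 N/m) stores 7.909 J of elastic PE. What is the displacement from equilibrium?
x = √(2·PE/k) = √(2·7.909/234) = 0.26 m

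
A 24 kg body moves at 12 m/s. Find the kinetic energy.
KE = ½mv² = ½(24)(12)² = 1728.0 J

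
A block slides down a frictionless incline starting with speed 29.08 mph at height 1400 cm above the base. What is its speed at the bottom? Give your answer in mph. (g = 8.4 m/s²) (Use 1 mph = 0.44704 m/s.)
Convert to SI: v₀ = 12.9999 m/s, h = 14.0 m
½mv₀² + mgh = ½mv² ⇒ v = √(v₀² + 2gh) = √(12.9999² + 2·8.4·14.0) = 20.1047 m/s = 44.97 mph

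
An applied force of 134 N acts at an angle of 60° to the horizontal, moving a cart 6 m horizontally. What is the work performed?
W = F·d·cosθ = (134)(6)cos(60°) = 402.0 J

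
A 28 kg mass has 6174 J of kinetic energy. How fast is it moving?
v = √(2·KE/m) = √(2·6174/28) = 21.0 m/s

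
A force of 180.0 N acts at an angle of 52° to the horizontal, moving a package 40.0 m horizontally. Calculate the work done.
W = F·d·cosθ = (180.0)(40.0)cos(52°) = 4433 J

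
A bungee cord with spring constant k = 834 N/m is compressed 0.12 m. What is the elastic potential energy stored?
PE = ½kx² = ½(834)(0.12)² = 6.005 J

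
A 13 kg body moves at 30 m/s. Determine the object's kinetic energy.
KE = ½mv² = ½(13)(30)² = 5850.0 J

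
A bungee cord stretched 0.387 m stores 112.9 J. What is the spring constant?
k = 2·PE/x² = 2·112.9/(0.387)² = 1508 N/m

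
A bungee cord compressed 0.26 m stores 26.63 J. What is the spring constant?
k = 2·PE/x² = 2·26.63/(0.26)² = 787.9 N/m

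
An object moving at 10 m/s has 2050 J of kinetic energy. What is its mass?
m = 2·KE/v² = 2·2050/(10)² = 41.0 kg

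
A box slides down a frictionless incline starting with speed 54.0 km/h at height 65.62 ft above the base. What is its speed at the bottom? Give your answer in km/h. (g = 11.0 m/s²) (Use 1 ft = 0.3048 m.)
Convert to SI: v₀ = 15.0 m/s, h = 20.001 m
½mv₀² + mgh = ½mv² ⇒ v = √(v₀² + 2gh) = √(15.0² + 2·11.0·20.001) = 25.788 m/s = 92.84 km/h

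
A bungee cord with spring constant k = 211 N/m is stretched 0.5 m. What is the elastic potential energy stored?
PE = ½kx² = ½(211)(0.5)² = 26.38 J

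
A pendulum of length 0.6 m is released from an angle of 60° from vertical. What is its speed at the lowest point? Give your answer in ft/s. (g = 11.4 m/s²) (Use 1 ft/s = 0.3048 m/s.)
h = L(1 − cosθ) = 0.6(1 − cos60°) = 0.3 m
v = √(2gh) = √(2·11.4·0.3) = 2.61534 m/s = 8.581 ft/s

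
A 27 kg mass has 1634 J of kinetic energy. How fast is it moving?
v = √(2·KE/m) = √(2·1634/27) = 11.0 m/s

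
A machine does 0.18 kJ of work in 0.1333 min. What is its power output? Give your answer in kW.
Convert to SI: W = 180.0 J, t = 7.998 s
P = W/t = 180.0/7.998 = 22.5056 W = 0.02251 kW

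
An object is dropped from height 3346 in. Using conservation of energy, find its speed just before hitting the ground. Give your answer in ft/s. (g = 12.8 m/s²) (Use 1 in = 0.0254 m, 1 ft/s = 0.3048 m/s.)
Convert to SI: h = 84.9884 m
mgh = ½mv² ⇒ v = √(2gh) = √(2·12.8·84.9884) = 46.6444 m/s = 153.0 ft/s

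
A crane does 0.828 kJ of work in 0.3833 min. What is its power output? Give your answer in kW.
Convert to SI: W = 828.0 J, t = 22.998 s
P = W/t = 828.0/22.998 = 36.0031 W = 0.036 kW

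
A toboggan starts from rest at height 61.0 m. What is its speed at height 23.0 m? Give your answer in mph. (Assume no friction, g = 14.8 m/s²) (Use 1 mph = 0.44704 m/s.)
mgh₁ = mgh₂ + ½mv² ⇒ v = √(2g(h₁−h₂)) = √(2·14.8·38.0) = 33.538 m/s = 75.02 mph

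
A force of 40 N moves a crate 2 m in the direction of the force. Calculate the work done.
W = F·d = (40)(2) = 80.0 J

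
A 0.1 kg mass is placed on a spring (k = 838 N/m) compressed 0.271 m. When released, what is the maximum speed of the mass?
½kx² = ½mv² ⇒ v = x√(k/m) = (0.271)√(838/0.1) = 24.81 m/s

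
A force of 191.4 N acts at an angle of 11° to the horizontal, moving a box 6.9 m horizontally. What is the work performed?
W = F·d·cosθ = (191.4)(6.9)cos(11°) = 1296 J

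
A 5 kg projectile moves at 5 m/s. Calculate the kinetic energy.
KE = ½mv² = ½(5)(5)² = 62.5 J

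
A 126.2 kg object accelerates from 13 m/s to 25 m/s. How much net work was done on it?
W = ΔKE = ½m(v₂² − v₁²) = ½(126.2)(25² − 13²) = 28773.6 J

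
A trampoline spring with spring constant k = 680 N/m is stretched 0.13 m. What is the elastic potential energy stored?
PE = ½kx² = ½(680)(0.13)² = 5.746 J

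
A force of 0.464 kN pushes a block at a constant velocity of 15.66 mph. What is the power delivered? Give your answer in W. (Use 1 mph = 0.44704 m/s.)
Convert to SI: F = 464.0 N, v = 7.00065 m/s
P = Fv = (464.0)(7.00065) = 3248 W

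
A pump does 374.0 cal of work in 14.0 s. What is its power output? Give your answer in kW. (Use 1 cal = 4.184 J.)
Convert to SI: W = 1564.82 J, t = 14.0 s
P = W/t = 1564.82/14.0 = 111.773 W = 0.1118 kW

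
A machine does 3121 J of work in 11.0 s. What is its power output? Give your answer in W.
P = W/t = 3121.0/11.0 = 283.7 W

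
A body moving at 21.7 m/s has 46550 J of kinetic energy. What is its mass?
m = 2·KE/v² = 2·46550/(21.7)² = 197.7 kg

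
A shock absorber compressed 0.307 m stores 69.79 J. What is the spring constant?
k = 2·PE/x² = 2·69.79/(0.307)² = 1481 N/m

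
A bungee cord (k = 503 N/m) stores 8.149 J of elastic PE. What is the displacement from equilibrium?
x = √(2·PE/k) = √(2·8.149/503) = 0.18 m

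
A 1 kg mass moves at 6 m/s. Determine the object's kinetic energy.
KE = ½mv² = ½(1)(6)² = 18.0 J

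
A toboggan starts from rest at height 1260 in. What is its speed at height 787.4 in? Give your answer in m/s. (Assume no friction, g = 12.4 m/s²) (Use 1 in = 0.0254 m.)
Convert to SI: h₁−h₂ = 12.004 m
mgh₁ = mgh₂ + ½mv² ⇒ v = √(2g(h₁−h₂)) = √(2·12.4·12.004) = 17.25 m/s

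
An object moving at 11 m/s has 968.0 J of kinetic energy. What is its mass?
m = 2·KE/v² = 2·968.0/(11)² = 16.0 kg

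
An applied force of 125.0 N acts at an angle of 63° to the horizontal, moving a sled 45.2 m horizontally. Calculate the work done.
W = F·d·cosθ = (125.0)(45.2)cos(63°) = 2565 J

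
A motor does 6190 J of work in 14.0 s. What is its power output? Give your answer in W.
P = W/t = 6190.0/14.0 = 442.1 W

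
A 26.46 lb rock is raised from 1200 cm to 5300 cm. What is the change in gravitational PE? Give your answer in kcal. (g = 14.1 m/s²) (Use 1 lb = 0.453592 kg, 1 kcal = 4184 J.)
Convert to SI: m = 12.002 kg, Δh = 41.0 m
ΔPE = mgΔh = (12.002)(14.1)(41.0) = 6938.38 J = 1.658 kcal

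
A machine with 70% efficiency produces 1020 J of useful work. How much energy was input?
W_in = W_out/η = 1020/0.7 = 1457 J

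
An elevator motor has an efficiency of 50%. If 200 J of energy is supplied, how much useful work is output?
W_out = η·W_in = 0.5·200 = 100.0 J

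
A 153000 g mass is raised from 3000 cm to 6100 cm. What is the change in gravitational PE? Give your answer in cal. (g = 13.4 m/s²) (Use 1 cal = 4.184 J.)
Convert to SI: m = 153.0 kg, Δh = 31.0 m
ΔPE = mgΔh = (153.0)(13.4)(31.0) = 63556.2 J = 15190 cal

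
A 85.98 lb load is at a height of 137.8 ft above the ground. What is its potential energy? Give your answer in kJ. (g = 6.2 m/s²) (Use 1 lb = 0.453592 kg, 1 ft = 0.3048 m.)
Convert to SI: m = 38.9998 kg, h = 42.0014 m
PE = mgh = (38.9998)(6.2)(42.0014) = 10155.9 J = 10.16 kJ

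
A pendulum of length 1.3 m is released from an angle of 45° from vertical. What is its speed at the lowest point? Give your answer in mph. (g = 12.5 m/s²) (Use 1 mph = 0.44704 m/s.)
h = L(1 − cosθ) = 1.3(1 − cos45°) = 0.380761 m
v = √(2gh) = √(2·12.5·0.380761) = 3.08529 m/s = 6.902 mph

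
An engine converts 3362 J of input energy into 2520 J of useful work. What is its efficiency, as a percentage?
η = W_out/W_in = 2520/3362 = 74.96%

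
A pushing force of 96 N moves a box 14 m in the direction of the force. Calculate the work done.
W = F·d = (96)(14) = 1344 J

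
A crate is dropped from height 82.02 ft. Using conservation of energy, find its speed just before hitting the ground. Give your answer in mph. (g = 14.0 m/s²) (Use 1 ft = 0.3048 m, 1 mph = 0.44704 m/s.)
Convert to SI: h = 24.9997 m
mgh = ½mv² ⇒ v = √(2gh) = √(2·14.0·24.9997) = 26.4574 m/s = 59.18 mph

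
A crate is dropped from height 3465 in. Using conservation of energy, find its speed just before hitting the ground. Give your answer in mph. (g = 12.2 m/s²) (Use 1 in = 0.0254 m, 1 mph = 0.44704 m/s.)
Convert to SI: h = 88.011 m
mgh = ½mv² ⇒ v = √(2gh) = √(2·12.2·88.011) = 46.3408 m/s = 103.7 mph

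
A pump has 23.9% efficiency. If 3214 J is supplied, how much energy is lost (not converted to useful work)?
W_lost = W_in(1 − η) = 3214·(1 − 0.239) = 2446 J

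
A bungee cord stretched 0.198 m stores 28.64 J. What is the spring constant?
k = 2·PE/x² = 2·28.64/(0.198)² = 1461 N/m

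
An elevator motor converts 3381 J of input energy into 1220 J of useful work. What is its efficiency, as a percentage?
η = W_out/W_in = 1220/3381 = 36.08%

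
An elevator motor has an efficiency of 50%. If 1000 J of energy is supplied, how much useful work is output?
W_out = η·W_in = 0.5·1000 = 500.0 J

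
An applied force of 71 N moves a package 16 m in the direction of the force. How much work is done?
W = F·d = (71)(16) = 1136 J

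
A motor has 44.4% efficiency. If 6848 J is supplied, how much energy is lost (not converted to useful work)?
W_lost = W_in(1 − η) = 6848·(1 − 0.444) = 3807 J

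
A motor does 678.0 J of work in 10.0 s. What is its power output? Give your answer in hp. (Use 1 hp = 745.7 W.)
P = W/t = 678.0/10.0 = 67.8 W = 0.09092 hp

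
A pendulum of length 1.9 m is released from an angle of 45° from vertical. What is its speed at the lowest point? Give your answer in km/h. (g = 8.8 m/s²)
h = L(1 − cosθ) = 1.9(1 − cos45°) = 0.556497 m
v = √(2gh) = √(2·8.8·0.556497) = 3.12959 m/s = 11.27 km/h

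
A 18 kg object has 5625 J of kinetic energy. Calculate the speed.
v = √(2·KE/m) = √(2·5625/18) = 25.0 m/s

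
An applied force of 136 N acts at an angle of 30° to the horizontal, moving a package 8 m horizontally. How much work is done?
W = F·d·cosθ = (136)(8)cos(30°) = 942.2 J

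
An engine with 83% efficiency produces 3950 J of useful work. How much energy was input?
W_in = W_out/η = 3950/0.83 = 4759 J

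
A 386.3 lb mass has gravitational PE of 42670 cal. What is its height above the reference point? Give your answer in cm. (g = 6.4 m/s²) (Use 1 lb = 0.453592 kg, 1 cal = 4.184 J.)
Convert to SI: m = 175.223 kg, PE = 178531 J
h = PE/(mg) = 178531/(175.223·6.4) = 159.2 m = 15920 cm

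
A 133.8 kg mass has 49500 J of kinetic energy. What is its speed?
v = √(2·KE/m) = √(2·49500/133.8) = 27.2 m/s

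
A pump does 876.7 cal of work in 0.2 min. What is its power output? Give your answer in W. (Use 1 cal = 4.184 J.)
Convert to SI: W = 3668.11 J, t = 12.0 s
P = W/t = 3668.11/12.0 = 305.7 W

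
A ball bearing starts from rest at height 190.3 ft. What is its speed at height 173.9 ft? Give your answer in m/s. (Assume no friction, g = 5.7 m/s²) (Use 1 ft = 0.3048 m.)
Convert to SI: h₁−h₂ = 4.99872 m
mgh₁ = mgh₂ + ½mv² ⇒ v = √(2g(h₁−h₂)) = √(2·5.7·4.99872) = 7.549 m/s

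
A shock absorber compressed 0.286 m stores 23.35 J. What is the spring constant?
k = 2·PE/x² = 2·23.35/(0.286)² = 570.9 N/m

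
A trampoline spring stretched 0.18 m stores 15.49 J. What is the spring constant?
k = 2·PE/x² = 2·15.49/(0.18)² = 956.2 N/m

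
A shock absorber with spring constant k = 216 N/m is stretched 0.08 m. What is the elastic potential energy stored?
PE = ½kx² = ½(216)(0.08)² = 0.6912 J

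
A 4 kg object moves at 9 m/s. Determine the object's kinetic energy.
KE = ½mv² = ½(4)(9)² = 162.0 J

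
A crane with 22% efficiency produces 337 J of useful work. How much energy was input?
W_in = W_out/η = 337/0.22 = 1532 J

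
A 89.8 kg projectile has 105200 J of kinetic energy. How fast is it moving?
v = √(2·KE/m) = √(2·105200/89.8) = 48.4 m/s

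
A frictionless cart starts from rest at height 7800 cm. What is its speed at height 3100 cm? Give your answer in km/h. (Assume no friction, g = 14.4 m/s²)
Convert to SI: h₁−h₂ = 47.0 m
mgh₁ = mgh₂ + ½mv² ⇒ v = √(2g(h₁−h₂)) = √(2·14.4·47.0) = 36.7913 m/s = 132.4 km/h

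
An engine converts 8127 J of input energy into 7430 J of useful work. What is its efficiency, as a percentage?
η = W_out/W_in = 7430/8127 = 91.42%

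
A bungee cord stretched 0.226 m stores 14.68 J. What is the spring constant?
k = 2·PE/x² = 2·14.68/(0.226)² = 574.8 N/m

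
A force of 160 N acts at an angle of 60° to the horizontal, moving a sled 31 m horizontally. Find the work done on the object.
W = F·d·cosθ = (160)(31)cos(60°) = 2480 J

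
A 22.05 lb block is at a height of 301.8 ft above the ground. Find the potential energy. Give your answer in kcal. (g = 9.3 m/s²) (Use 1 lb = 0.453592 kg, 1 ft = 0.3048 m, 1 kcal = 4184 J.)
Convert to SI: m = 10.0017 kg, h = 91.9886 m
PE = mgh = (10.0017)(9.3)(91.9886) = 8556.4 J = 2.045 kcal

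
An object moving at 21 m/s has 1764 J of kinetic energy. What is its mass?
m = 2·KE/v² = 2·1764/(21)² = 8.0 kg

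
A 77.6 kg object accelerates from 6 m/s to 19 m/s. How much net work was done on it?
W = ΔKE = ½m(v₂² − v₁²) = ½(77.6)(19² − 6²) = 12610.0 J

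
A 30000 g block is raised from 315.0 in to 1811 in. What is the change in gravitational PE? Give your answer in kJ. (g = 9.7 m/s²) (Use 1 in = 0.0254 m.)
Convert to SI: m = 30.0 kg, Δh = 37.9984 m
ΔPE = mgΔh = (30.0)(9.7)(37.9984) = 11057.5 J = 11.06 kJ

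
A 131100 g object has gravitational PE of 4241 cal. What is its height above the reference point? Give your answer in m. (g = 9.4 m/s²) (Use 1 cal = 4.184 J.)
Convert to SI: m = 131.1 kg, PE = 17744.3 J
h = PE/(mg) = 17744.3/(131.1·9.4) = 14.4 m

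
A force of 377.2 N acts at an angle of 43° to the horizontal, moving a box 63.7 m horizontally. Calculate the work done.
W = F·d·cosθ = (377.2)(63.7)cos(43°) = 17570 J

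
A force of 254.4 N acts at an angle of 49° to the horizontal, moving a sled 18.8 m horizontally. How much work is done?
W = F·d·cosθ = (254.4)(18.8)cos(49°) = 3138 J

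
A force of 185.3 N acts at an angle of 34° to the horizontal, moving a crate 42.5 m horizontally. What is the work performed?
W = F·d·cosθ = (185.3)(42.5)cos(34°) = 6529 J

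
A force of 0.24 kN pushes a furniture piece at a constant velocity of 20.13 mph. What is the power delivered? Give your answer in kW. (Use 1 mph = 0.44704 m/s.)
Convert to SI: F = 240.0 N, v = 8.99892 m/s
P = Fv = (240.0)(8.99892) = 2159.74 W = 2.16 kW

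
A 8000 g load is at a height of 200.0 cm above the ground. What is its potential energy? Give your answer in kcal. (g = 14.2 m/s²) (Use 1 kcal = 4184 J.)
Convert to SI: m = 8.0 kg, h = 2.0 m
PE = mgh = (8.0)(14.2)(2.0) = 227.2 J = 0.0543 kcal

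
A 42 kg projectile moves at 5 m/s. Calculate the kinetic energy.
KE = ½mv² = ½(42)(5)² = 525.0 J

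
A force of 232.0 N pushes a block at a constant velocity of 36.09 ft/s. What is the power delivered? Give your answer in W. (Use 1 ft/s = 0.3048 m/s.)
Convert to SI: F = 232.0 N, v = 11.0002 m/s
P = Fv = (232.0)(11.0002) = 2552 W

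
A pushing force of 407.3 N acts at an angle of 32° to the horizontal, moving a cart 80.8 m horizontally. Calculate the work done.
W = F·d·cosθ = (407.3)(80.8)cos(32°) = 27910 J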